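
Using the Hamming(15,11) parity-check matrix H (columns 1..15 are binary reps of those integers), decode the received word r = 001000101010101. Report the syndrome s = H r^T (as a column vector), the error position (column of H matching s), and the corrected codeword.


s = (0, 1, 0, 0)^T, error position = 4, corrected codeword c = 001100101010101

Compute s = H r^T mod 2 one row at a time:
  s_1 = 0 + 1 + 0 + 1 + 0 + 1 + 0 + 1 = 4 ≡ 0 (mod 2).
  s_2 = 0 + 0 + 0 + 1 + 0 + 1 + 0 + 1 = 3 ≡ 1 (mod 2).
  s_3 = 0 + 1 + 0 + 1 + 0 + 1 + 0 + 1 = 4 ≡ 0 (mod 2).
  s_4 = 0 + 1 + 0 + 1 + 1 + 1 + 1 + 1 = 6 ≡ 0 (mod 2).
s = (0, 1, 0, 0)^T — this equals column 4 of H (binary 0100), so error is at position 4.
Correct: flip bit 4 of r = 001000101010101 to get c = 001100101010101.


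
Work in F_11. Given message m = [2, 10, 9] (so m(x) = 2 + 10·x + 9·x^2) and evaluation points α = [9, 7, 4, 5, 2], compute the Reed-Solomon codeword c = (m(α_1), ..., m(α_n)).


c = [7, 7, 10, 2, 3]

Message polynomial: m(x) = 2 + 10·x + 9·x^2 (mod 11).
For each evaluation point α_i, compute m(α_i) mod 11:
  α_1 = 9: Horner steps 9 → 3 → 7, so m(9) = 7.
  α_2 = 7: Horner steps 9 → 7 → 7, so m(7) = 7.
  α_3 = 4: Horner steps 9 → 2 → 10, so m(4) = 10.
  α_4 = 5: Horner steps 9 → 0 → 2, so m(5) = 2.
  α_5 = 2: Horner steps 9 → 6 → 3, so m(2) = 3.
Codeword c = [7, 7, 10, 2, 3] ∈ F_11^5.


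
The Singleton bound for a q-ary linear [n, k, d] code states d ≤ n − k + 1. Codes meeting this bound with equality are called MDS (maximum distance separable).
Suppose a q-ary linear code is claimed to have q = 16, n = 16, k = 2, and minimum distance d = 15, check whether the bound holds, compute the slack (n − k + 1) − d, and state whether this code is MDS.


Singleton RHS = n − k + 1 = 15, slack = 0, bound satisfied, MDS.

Singleton bound: d ≤ n − k + 1.
Here n = 16, k = 2, so n − k + 1 = 15.
Given d = 15, check d ≤ 15: YES.
Slack = (n − k + 1) − d = 0.
The code is MDS (slack = 0).
Description: the claimed parameters are [16, 2, 15]_16; such a code would be MDS (meets Singleton bound).


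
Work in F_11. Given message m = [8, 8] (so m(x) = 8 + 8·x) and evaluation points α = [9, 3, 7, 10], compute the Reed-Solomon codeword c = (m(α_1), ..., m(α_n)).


c = [3, 10, 9, 0]

Message polynomial: m(x) = 8 + 8·x (mod 11).
For each evaluation point α_i, compute m(α_i) mod 11:
  α_1 = 9: Horner steps 8 → 3, so m(9) = 3.
  α_2 = 3: Horner steps 8 → 10, so m(3) = 10.
  α_3 = 7: Horner steps 8 → 9, so m(7) = 9.
  α_4 = 10: Horner steps 8 → 0, so m(10) = 0.
Codeword c = [3, 10, 9, 0] ∈ F_11^4.


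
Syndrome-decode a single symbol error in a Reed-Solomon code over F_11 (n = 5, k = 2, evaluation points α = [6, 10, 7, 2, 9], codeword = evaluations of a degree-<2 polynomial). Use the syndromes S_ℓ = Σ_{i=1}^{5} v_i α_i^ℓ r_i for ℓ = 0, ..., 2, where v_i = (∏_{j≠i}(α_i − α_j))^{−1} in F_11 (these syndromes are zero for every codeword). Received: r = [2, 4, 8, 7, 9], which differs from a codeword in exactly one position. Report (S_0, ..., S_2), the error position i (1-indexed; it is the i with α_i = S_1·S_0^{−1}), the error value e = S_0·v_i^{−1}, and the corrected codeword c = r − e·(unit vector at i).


S = (2, 4, 8), error at position 4, error magnitude e = 7, c = [2, 4, 8, 0, 9].

Step 1: column multipliers v_i = (∏_{j≠i}(α_i − α_j))^{−1} mod 11.
  i = 1 (α = 6): (6−10)(6−7)(6−2)(6−9) = (−4)·(−1)·4·(−3) = −48 ≡ 7, so v_1 = 7^{−1} = 8 (mod 11).
  i = 2 (α = 10): (10−6)(10−7)(10−2)(10−9) = 4·3·8·1 = 96 ≡ 8, so v_2 = 8^{−1} = 7 (mod 11).
  i = 3 (α = 7): (7−6)(7−10)(7−2)(7−9) = 1·(−3)·5·(−2) = 30 ≡ 8, so v_3 = 8^{−1} = 7 (mod 11).
  i = 4 (α = 2): (2−6)(2−10)(2−7)(2−9) = (−4)·(−8)·(−5)·(−7) = 1120 ≡ 9, so v_4 = 9^{−1} = 5 (mod 11).
  i = 5 (α = 9): (9−6)(9−10)(9−7)(9−2) = 3·(−1)·2·7 = −42 ≡ 2, so v_5 = 2^{−1} = 6 (mod 11).
  v = [8, 7, 7, 5, 6].
Step 2: syndromes of r = [2, 4, 8, 7, 9] (all sums mod 11).
  S_0 = Σ v_i r_i = 8·2 + 7·4 + 7·8 + 5·7 + 6·9 = 189 ≡ 2.
  S_1 = Σ v_i α_i r_i = 8·6·2 + 7·10·4 + 7·7·8 + 5·2·7 + 6·9·9 = 1324 ≡ 4.
  α_i^2 mod 11 = [3, 1, 5, 4, 4].
  S_2 = Σ v_i α_i^2 r_i = 8·3·2 + 7·1·4 + 7·5·8 + 5·4·7 + 6·4·9 = 712 ≡ 8.
  S = (2, 4, 8) ≠ 0, so r is not a codeword (an error is present).
Step 3: locate the error. For a single error e at position i, S_ℓ = v_i·e·α_i^ℓ, so α_err = S_1/S_0.
  S_0^{−1} = 2^{−1} = 6 (mod 11), so α_err = 4·6 = 24 ≡ 2 = α_4. Error position i = 4.
  Consistency check: S_2/S_1 = 8·3 = 24 ≡ 2 = α_err ✓ (single-error assumption holds).
Step 4: error magnitude e = S_0/v_4 = S_0·∏_{j≠4}(α_4 − α_j) = 2·9 = 18 ≡ 7 (mod 11).
Step 5: correct position 4: c_4 = r_4 − e = 7 − 7 ≡ 0 (mod 11). Hence c = [2, 4, 8, 0, 9].
  Check: interpolating c through the α_i gives m(x) = 10 + 6·x (degree < 2) with m(α_i) = c_i for every i, so c is indeed a codeword.


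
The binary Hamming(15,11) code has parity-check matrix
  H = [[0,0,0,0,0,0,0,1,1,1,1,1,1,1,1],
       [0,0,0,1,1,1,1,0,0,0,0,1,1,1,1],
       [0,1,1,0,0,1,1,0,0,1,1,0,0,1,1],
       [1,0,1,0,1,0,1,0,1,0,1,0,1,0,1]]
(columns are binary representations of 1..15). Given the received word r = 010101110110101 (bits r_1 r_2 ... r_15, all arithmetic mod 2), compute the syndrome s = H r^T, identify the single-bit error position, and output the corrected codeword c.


s = (1, 1, 0, 0)^T, error position = 12, corrected codeword c = 010101110111101

Compute s = H r^T mod 2 one row at a time:
  s_1 = 1 + 0 + 1 + 1 + 0 + 1 + 0 + 1 = 5 ≡ 1 (mod 2).
  s_2 = 1 + 0 + 1 + 1 + 0 + 1 + 0 + 1 = 5 ≡ 1 (mod 2).
  s_3 = 1 + 0 + 1 + 1 + 1 + 1 + 0 + 1 = 6 ≡ 0 (mod 2).
  s_4 = 0 + 0 + 0 + 1 + 0 + 1 + 1 + 1 = 4 ≡ 0 (mod 2).
s = (1, 1, 0, 0)^T — this equals column 12 of H (binary 1100), so error is at position 12.
Correct: flip bit 12 of r = 010101110110101 to get c = 010101110111101.


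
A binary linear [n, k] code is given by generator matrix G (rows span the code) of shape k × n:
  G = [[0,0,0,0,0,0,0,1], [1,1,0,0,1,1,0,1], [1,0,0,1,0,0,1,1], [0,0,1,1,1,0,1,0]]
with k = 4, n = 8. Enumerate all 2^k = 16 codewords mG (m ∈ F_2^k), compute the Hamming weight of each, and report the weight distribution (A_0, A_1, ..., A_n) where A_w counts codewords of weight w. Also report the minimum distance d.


Weight distribution: A_0 = 1, A_1 = 1, A_3 = 3, A_4 = 5, A_5 = 3, A_6 = 2, A_7 = 1. Minimum distance d = 1.

Enumerate all 2^4 = 16 messages m ∈ F_2^4.
For each, compute codeword c = mG in F_2^8, then tally its weight.
  m = 0000 → c = 00000000, weight = 0.
  m = 1000 → c = 00000001, weight = 1.
  m = 0100 → c = 11001101, weight = 5.
  m = 1100 → c = 11001100, weight = 4.
  m = 0010 → c = 10010011, weight = 4.
  m = 1010 → c = 10010010, weight = 3.
  m = 0110 → c = 01011110, weight = 5.
  m = 1110 → c = 01011111, weight = 6.
  m = 0001 → c = 00111010, weight = 4.
  m = 1001 → c = 00111011, weight = 5.
  m = 0101 → c = 11110111, weight = 7.
  m = 1101 → c = 11110110, weight = 6.
  m = 0011 → c = 10101001, weight = 4.
  m = 1011 → c = 10101000, weight = 3.
  m = 0111 → c = 01100100, weight = 3.
  m = 1111 → c = 01100101, weight = 4.
Tally weights:
  weight 0: 1 codewords.
  weight 1: 1 codewords.
  weight 3: 3 codewords.
  weight 4: 5 codewords.
  weight 5: 3 codewords.
  weight 6: 2 codewords.
  weight 7: 1 codewords.
Minimum distance d = smallest w > 0 with A_w > 0 = 1.
Sanity: Σ A_w = 16 = 2^4 = 16 ✓.


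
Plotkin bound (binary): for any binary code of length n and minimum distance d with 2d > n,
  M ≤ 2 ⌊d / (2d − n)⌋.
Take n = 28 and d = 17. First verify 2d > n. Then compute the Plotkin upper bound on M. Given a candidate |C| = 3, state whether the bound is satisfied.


Plotkin bound M ≤ 4; given |C| = 3 ≤ bound (satisfied).

Check applicability: 2d = 34, n = 28.
2d − n = 6 > 0, so Plotkin applies.
Compute d/(2d−n) = 17/6 ≈ 2.8333.
⌊d/(2d−n)⌋ = 2.
Plotkin bound: M ≤ 2·2 = 4.
Given |C| = 3, check: satisfied.
This |C| is below the Plotkin bound.


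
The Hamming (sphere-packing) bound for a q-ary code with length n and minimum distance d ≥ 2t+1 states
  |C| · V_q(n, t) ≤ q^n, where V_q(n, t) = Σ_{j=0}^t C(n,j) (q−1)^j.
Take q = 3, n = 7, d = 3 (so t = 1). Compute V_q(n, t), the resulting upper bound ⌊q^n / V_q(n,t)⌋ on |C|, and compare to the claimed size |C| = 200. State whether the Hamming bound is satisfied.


V_q(n, t) = 15, q^n = 2187, Hamming bound = 145, |C| = 200 > bound (violated).

Step 1: Compute V_q(n, t) = Σ_{j=0}^1 C(n, j) (q−1)^j.
  j = 0: C(7,0)·(2)^0 = 1·1 = 1.
  j = 1: C(7,1)·(2)^1 = 7·2 = 14.
  V_q(n, t) = 1 + 14 = 15.
Step 2: q^n = 3^7 = 2187.
Step 3: Hamming bound ⌊q^n / V_q(n,t)⌋ = ⌊2187/15⌋ = 145.
Step 4: Compare |C| = 200 to 145: violated.
The claimed |C| lies above the Hamming bound, so no 3-ary code of length 7 with d ≥ 3 can have 200 codewords.


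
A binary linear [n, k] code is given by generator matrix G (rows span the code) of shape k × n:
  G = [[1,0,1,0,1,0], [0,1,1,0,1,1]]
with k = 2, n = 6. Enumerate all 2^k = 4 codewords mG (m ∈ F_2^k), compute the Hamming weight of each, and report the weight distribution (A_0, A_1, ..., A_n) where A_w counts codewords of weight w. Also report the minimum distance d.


Weight distribution: A_0 = 1, A_3 = 2, A_4 = 1. Minimum distance d = 3.

Enumerate all 2^2 = 4 messages m ∈ F_2^2.
For each, compute codeword c = mG in F_2^6, then tally its weight.
  m = 00 → c = 000000, weight = 0.
  m = 10 → c = 101010, weight = 3.
  m = 01 → c = 011011, weight = 4.
  m = 11 → c = 110001, weight = 3.
Tally weights:
  weight 0: 1 codewords.
  weight 3: 2 codewords.
  weight 4: 1 codewords.
Minimum distance d = smallest w > 0 with A_w > 0 = 3.
Sanity: Σ A_w = 4 = 2^2 = 4 ✓.


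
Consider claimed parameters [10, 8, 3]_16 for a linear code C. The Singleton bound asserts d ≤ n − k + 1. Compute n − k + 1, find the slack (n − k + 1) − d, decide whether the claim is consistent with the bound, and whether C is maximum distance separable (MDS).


Singleton RHS = n − k + 1 = 3, slack = 0, bound satisfied, MDS.

Singleton bound: d ≤ n − k + 1.
Here n = 10, k = 8, so n − k + 1 = 3.
Given d = 3, check d ≤ 3: YES.
Slack = (n − k + 1) − d = 0.
The code is MDS (slack = 0).
Description: the claimed parameters are [10, 8, 3]_16; such a code would be MDS (meets Singleton bound).


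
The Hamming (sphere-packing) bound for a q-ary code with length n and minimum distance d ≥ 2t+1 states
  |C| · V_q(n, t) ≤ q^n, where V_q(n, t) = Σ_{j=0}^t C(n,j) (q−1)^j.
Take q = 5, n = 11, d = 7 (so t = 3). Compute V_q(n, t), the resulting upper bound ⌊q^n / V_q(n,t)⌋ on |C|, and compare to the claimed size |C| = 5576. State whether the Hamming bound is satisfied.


V_q(n, t) = 11485, q^n = 48828125, Hamming bound = 4251, |C| = 5576 > bound (violated).

Step 1: Compute V_q(n, t) = Σ_{j=0}^3 C(n, j) (q−1)^j.
  j = 0: C(11,0)·(4)^0 = 1·1 = 1.
  j = 1: C(11,1)·(4)^1 = 11·4 = 44.
  j = 2: C(11,2)·(4)^2 = 55·16 = 880.
  j = 3: C(11,3)·(4)^3 = 165·64 = 10560.
  V_q(n, t) = 1 + 44 + 880 + 10560 = 11485.
Step 2: q^n = 5^11 = 48828125.
Step 3: Hamming bound ⌊q^n / V_q(n,t)⌋ = ⌊48828125/11485⌋ = 4251.
Step 4: Compare |C| = 5576 to 4251: violated.
The claimed |C| lies above the Hamming bound, so no 5-ary code of length 11 with d ≥ 7 can have 5576 codewords.


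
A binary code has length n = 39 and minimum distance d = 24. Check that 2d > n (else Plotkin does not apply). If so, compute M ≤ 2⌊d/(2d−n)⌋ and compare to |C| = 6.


Plotkin bound M ≤ 4; given |C| = 6 > bound (violated).

Check applicability: 2d = 48, n = 39.
2d − n = 9 > 0, so Plotkin applies.
Compute d/(2d−n) = 24/9 ≈ 2.6667.
⌊d/(2d−n)⌋ = 2.
Plotkin bound: M ≤ 2·2 = 4.
Given |C| = 6, check: VIOLATED.
This |C| is above the Plotkin bound, so no binary code with n = 39, d = 24 and 6 codewords exists.


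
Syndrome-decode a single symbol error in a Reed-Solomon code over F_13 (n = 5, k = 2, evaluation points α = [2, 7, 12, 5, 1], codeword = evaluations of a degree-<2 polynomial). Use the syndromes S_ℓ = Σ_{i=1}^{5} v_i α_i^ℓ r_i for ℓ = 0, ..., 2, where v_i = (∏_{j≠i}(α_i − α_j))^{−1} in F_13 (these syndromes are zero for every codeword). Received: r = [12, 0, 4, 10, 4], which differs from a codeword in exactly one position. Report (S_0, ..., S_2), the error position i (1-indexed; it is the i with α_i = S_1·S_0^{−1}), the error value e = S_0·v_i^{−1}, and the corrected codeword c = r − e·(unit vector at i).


S = (8, 5, 8), error at position 3, error magnitude e = 3, c = [12, 0, 1, 10, 4].

Step 1: column multipliers v_i = (∏_{j≠i}(α_i − α_j))^{−1} mod 13.
  i = 1 (α = 2): (2−7)(2−12)(2−5)(2−1) = (−5)·(−10)·(−3)·1 = −150 ≡ 6, so v_1 = 6^{−1} = 11 (mod 13).
  i = 2 (α = 7): (7−2)(7−12)(7−5)(7−1) = 5·(−5)·2·6 = −300 ≡ 12, so v_2 = 12^{−1} = 12 (mod 13).
  i = 3 (α = 12): (12−2)(12−7)(12−5)(12−1) = 10·5·7·11 = 3850 ≡ 2, so v_3 = 2^{−1} = 7 (mod 13).
  i = 4 (α = 5): (5−2)(5−7)(5−12)(5−1) = 3·(−2)·(−7)·4 = 168 ≡ 12, so v_4 = 12^{−1} = 12 (mod 13).
  i = 5 (α = 1): (1−2)(1−7)(1−12)(1−5) = (−1)·(−6)·(−11)·(−4) = 264 ≡ 4, so v_5 = 4^{−1} = 10 (mod 13).
  v = [11, 12, 7, 12, 10].
Step 2: syndromes of r = [12, 0, 4, 10, 4] (all sums mod 13).
  S_0 = Σ v_i r_i = 11·12 + 12·0 + 7·4 + 12·10 + 10·4 = 320 ≡ 8.
  S_1 = Σ v_i α_i r_i = 11·2·12 + 12·7·0 + 7·12·4 + 12·5·10 + 10·1·4 = 1240 ≡ 5.
  α_i^2 mod 13 = [4, 10, 1, 12, 1].
  S_2 = Σ v_i α_i^2 r_i = 11·4·12 + 12·10·0 + 7·1·4 + 12·12·10 + 10·1·4 = 2036 ≡ 8.
  S = (8, 5, 8) ≠ 0, so r is not a codeword (an error is present).
Step 3: locate the error. For a single error e at position i, S_ℓ = v_i·e·α_i^ℓ, so α_err = S_1/S_0.
  S_0^{−1} = 8^{−1} = 5 (mod 13), so α_err = 5·5 = 25 ≡ 12 = α_3. Error position i = 3.
  Consistency check: S_2/S_1 = 8·8 = 64 ≡ 12 = α_err ✓ (single-error assumption holds).
Step 4: error magnitude e = S_0/v_3 = S_0·∏_{j≠3}(α_3 − α_j) = 8·2 = 16 ≡ 3 (mod 13).
Step 5: correct position 3: c_3 = r_3 − e = 4 − 3 ≡ 1 (mod 13). Hence c = [12, 0, 1, 10, 4].
  Check: interpolating c through the α_i gives m(x) = 9 + 8·x (degree < 2) with m(α_i) = c_i for every i, so c is indeed a codeword.


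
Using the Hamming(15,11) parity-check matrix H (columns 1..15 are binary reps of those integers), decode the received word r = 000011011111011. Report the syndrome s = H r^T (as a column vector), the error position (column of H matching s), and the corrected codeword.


s = (1, 1, 1, 0)^T, error position = 14, corrected codeword c = 000011011111001

Compute s = H r^T mod 2 one row at a time:
  s_1 = 1 + 1 + 1 + 1 + 1 + 0 + 1 + 1 = 7 ≡ 1 (mod 2).
  s_2 = 0 + 1 + 1 + 0 + 1 + 0 + 1 + 1 = 5 ≡ 1 (mod 2).
  s_3 = 0 + 0 + 1 + 0 + 1 + 1 + 1 + 1 = 5 ≡ 1 (mod 2).
  s_4 = 0 + 0 + 1 + 0 + 1 + 1 + 0 + 1 = 4 ≡ 0 (mod 2).
s = (1, 1, 1, 0)^T — this equals column 14 of H (binary 1110), so error is at position 14.
Correct: flip bit 14 of r = 000011011111011 to get c = 000011011111001.


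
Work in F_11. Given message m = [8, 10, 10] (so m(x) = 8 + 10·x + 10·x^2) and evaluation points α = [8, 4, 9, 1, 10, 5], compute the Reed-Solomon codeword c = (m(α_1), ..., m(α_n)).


c = [2, 10, 6, 6, 8, 0]

Message polynomial: m(x) = 8 + 10·x + 10·x^2 (mod 11).
For each evaluation point α_i, compute m(α_i) mod 11:
  α_1 = 8: Horner steps 10 → 2 → 2, so m(8) = 2.
  α_2 = 4: Horner steps 10 → 6 → 10, so m(4) = 10.
  α_3 = 9: Horner steps 10 → 1 → 6, so m(9) = 6.
  α_4 = 1: Horner steps 10 → 9 → 6, so m(1) = 6.
  α_5 = 10: Horner steps 10 → 0 → 8, so m(10) = 8.
  α_6 = 5: Horner steps 10 → 5 → 0, so m(5) = 0.
Codeword c = [2, 10, 6, 6, 8, 0] ∈ F_11^6.


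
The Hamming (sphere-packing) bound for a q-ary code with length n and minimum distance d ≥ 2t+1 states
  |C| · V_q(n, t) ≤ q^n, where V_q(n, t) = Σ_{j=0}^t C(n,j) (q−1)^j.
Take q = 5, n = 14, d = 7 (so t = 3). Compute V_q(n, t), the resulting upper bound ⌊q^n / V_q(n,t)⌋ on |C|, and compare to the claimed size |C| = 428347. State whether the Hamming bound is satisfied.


V_q(n, t) = 24809, q^n = 6103515625, Hamming bound = 246020, |C| = 428347 > bound (violated).

Step 1: Compute V_q(n, t) = Σ_{j=0}^3 C(n, j) (q−1)^j.
  j = 0: C(14,0)·(4)^0 = 1·1 = 1.
  j = 1: C(14,1)·(4)^1 = 14·4 = 56.
  j = 2: C(14,2)·(4)^2 = 91·16 = 1456.
  j = 3: C(14,3)·(4)^3 = 364·64 = 23296.
  V_q(n, t) = 1 + 56 + 1456 + 23296 = 24809.
Step 2: q^n = 5^14 = 6103515625.
Step 3: Hamming bound ⌊q^n / V_q(n,t)⌋ = ⌊6103515625/24809⌋ = 246020.
Step 4: Compare |C| = 428347 to 246020: violated.
The claimed |C| lies above the Hamming bound, so no 5-ary code of length 14 with d ≥ 7 can have 428347 codewords.


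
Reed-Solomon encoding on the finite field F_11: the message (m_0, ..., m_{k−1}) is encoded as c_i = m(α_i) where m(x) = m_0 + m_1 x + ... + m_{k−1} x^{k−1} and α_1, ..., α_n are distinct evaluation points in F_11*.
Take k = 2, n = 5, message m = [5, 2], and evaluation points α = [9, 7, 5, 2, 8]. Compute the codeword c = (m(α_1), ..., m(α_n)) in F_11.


c = [1, 8, 4, 9, 10]

Message polynomial: m(x) = 5 + 2·x (mod 11).
For each evaluation point α_i, compute m(α_i) mod 11:
  α_1 = 9: Horner steps 2 → 1, so m(9) = 1.
  α_2 = 7: Horner steps 2 → 8, so m(7) = 8.
  α_3 = 5: Horner steps 2 → 4, so m(5) = 4.
  α_4 = 2: Horner steps 2 → 9, so m(2) = 9.
  α_5 = 8: Horner steps 2 → 10, so m(8) = 10.
Codeword c = [1, 8, 4, 9, 10] ∈ F_11^5.


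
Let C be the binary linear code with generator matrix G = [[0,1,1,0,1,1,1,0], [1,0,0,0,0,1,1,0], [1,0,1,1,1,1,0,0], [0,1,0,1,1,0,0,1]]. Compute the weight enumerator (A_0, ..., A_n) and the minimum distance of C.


Weight distribution: A_0 = 1, A_3 = 3, A_4 = 7, A_5 = 4, A_7 = 1. Minimum distance d = 3.

Enumerate all 2^4 = 16 messages m ∈ F_2^4.
For each, compute codeword c = mG in F_2^8, then tally its weight.
  m = 0000 → c = 00000000, weight = 0.
  m = 1000 → c = 01101110, weight = 5.
  m = 0100 → c = 10000110, weight = 3.
  m = 1100 → c = 11101000, weight = 4.
  m = 0010 → c = 10111100, weight = 5.
  m = 1010 → c = 11010010, weight = 4.
  m = 0110 → c = 00111010, weight = 4.
  m = 1110 → c = 01010100, weight = 3.
  m = 0001 → c = 01011001, weight = 4.
  m = 1001 → c = 00110111, weight = 5.
  m = 0101 → c = 11011111, weight = 7.
  m = 1101 → c = 10110001, weight = 4.
  m = 0011 → c = 11100101, weight = 5.
  m = 1011 → c = 10001011, weight = 4.
  m = 0111 → c = 01100011, weight = 4.
  m = 1111 → c = 00001101, weight = 3.
Tally weights:
  weight 0: 1 codewords.
  weight 3: 3 codewords.
  weight 4: 7 codewords.
  weight 5: 4 codewords.
  weight 7: 1 codewords.
Minimum distance d = smallest w > 0 with A_w > 0 = 3.
Sanity: Σ A_w = 16 = 2^4 = 16 ✓.


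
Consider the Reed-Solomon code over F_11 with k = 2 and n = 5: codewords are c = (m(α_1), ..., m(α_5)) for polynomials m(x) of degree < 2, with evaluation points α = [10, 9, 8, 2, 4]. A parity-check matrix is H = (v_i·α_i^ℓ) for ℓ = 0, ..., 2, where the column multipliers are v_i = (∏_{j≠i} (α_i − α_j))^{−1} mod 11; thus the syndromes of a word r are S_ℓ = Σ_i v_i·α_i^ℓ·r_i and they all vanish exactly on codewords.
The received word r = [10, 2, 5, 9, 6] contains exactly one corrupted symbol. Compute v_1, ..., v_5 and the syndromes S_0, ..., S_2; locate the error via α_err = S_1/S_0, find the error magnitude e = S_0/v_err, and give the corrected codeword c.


S = (8, 5, 10), error at position 4, error magnitude e = 8, c = [10, 2, 5, 1, 6].

Step 1: column multipliers v_i = (∏_{j≠i}(α_i − α_j))^{−1} mod 11.
  i = 1 (α = 10): (10−9)(10−8)(10−2)(10−4) = 1·2·8·6 = 96 ≡ 8, so v_1 = 8^{−1} = 7 (mod 11).
  i = 2 (α = 9): (9−10)(9−8)(9−2)(9−4) = (−1)·1·7·5 = −35 ≡ 9, so v_2 = 9^{−1} = 5 (mod 11).
  i = 3 (α = 8): (8−10)(8−9)(8−2)(8−4) = (−2)·(−1)·6·4 = 48 ≡ 4, so v_3 = 4^{−1} = 3 (mod 11).
  i = 4 (α = 2): (2−10)(2−9)(2−8)(2−4) = (−8)·(−7)·(−6)·(−2) = 672 ≡ 1, so v_4 = 1^{−1} = 1 (mod 11).
  i = 5 (α = 4): (4−10)(4−9)(4−8)(4−2) = (−6)·(−5)·(−4)·2 = −240 ≡ 2, so v_5 = 2^{−1} = 6 (mod 11).
  v = [7, 5, 3, 1, 6].
Step 2: syndromes of r = [10, 2, 5, 9, 6] (all sums mod 11).
  S_0 = Σ v_i r_i = 7·10 + 5·2 + 3·5 + 1·9 + 6·6 = 140 ≡ 8.
  S_1 = Σ v_i α_i r_i = 7·10·10 + 5·9·2 + 3·8·5 + 1·2·9 + 6·4·6 = 1072 ≡ 5.
  α_i^2 mod 11 = [1, 4, 9, 4, 5].
  S_2 = Σ v_i α_i^2 r_i = 7·1·10 + 5·4·2 + 3·9·5 + 1·4·9 + 6·5·6 = 461 ≡ 10.
  S = (8, 5, 10) ≠ 0, so r is not a codeword (an error is present).
Step 3: locate the error. For a single error e at position i, S_ℓ = v_i·e·α_i^ℓ, so α_err = S_1/S_0.
  S_0^{−1} = 8^{−1} = 7 (mod 11), so α_err = 5·7 = 35 ≡ 2 = α_4. Error position i = 4.
  Consistency check: S_2/S_1 = 10·9 = 90 ≡ 2 = α_err ✓ (single-error assumption holds).
Step 4: error magnitude e = S_0/v_4 = S_0·∏_{j≠4}(α_4 − α_j) = 8·1 = 8 ≡ 8 (mod 11).
Step 5: correct position 4: c_4 = r_4 − e = 9 − 8 ≡ 1 (mod 11). Hence c = [10, 2, 5, 1, 6].
  Check: interpolating c through the α_i gives m(x) = 7 + 8·x (degree < 2) with m(α_i) = c_i for every i, so c is indeed a codeword.


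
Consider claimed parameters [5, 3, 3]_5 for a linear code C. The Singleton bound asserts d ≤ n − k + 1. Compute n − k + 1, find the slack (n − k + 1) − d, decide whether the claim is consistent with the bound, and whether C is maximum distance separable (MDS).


Singleton RHS = n − k + 1 = 3, slack = 0, bound satisfied, MDS.

Singleton bound: d ≤ n − k + 1.
Here n = 5, k = 3, so n − k + 1 = 3.
Given d = 3, check d ≤ 3: YES.
Slack = (n − k + 1) − d = 0.
The code is MDS (slack = 0).
Description: the claimed parameters are [5, 3, 3]_5; such a code would be MDS (meets Singleton bound).


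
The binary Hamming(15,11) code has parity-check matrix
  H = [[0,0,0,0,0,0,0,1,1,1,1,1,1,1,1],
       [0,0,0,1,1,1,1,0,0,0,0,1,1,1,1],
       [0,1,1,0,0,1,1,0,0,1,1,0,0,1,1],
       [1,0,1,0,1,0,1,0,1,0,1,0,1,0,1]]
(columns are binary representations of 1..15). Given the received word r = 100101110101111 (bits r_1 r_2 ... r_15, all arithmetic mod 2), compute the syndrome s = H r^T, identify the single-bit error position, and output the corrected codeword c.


s = (0, 1, 1, 0)^T, error position = 6, corrected codeword c = 100100110101111

Compute s = H r^T mod 2 one row at a time:
  s_1 = 1 + 0 + 1 + 0 + 1 + 1 + 1 + 1 = 6 ≡ 0 (mod 2).
  s_2 = 1 + 0 + 1 + 1 + 1 + 1 + 1 + 1 = 7 ≡ 1 (mod 2).
  s_3 = 0 + 0 + 1 + 1 + 1 + 0 + 1 + 1 = 5 ≡ 1 (mod 2).
  s_4 = 1 + 0 + 0 + 1 + 0 + 0 + 1 + 1 = 4 ≡ 0 (mod 2).
s = (0, 1, 1, 0)^T — this equals column 6 of H (binary 0110), so error is at position 6.
Correct: flip bit 6 of r = 100101110101111 to get c = 100100110101111.


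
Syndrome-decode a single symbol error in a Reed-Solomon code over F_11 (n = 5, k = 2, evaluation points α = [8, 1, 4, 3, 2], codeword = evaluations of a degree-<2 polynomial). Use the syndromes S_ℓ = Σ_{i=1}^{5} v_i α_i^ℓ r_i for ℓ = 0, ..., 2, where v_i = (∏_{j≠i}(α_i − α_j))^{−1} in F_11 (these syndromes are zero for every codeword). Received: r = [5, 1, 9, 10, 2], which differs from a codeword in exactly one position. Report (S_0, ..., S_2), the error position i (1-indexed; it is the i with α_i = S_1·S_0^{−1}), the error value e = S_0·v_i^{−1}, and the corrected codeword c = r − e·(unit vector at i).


S = (9, 7, 3), error at position 5, error magnitude e = 2, c = [5, 1, 9, 10, 0].

Step 1: column multipliers v_i = (∏_{j≠i}(α_i − α_j))^{−1} mod 11.
  i = 1 (α = 8): (8−1)(8−4)(8−3)(8−2) = 7·4·5·6 = 840 ≡ 4, so v_1 = 4^{−1} = 3 (mod 11).
  i = 2 (α = 1): (1−8)(1−4)(1−3)(1−2) = (−7)·(−3)·(−2)·(−1) = 42 ≡ 9, so v_2 = 9^{−1} = 5 (mod 11).
  i = 3 (α = 4): (4−8)(4−1)(4−3)(4−2) = (−4)·3·1·2 = −24 ≡ 9, so v_3 = 9^{−1} = 5 (mod 11).
  i = 4 (α = 3): (3−8)(3−1)(3−4)(3−2) = (−5)·2·(−1)·1 = 10 ≡ 10, so v_4 = 10^{−1} = 10 (mod 11).
  i = 5 (α = 2): (2−8)(2−1)(2−4)(2−3) = (−6)·1·(−2)·(−1) = −12 ≡ 10, so v_5 = 10^{−1} = 10 (mod 11).
  v = [3, 5, 5, 10, 10].
Step 2: syndromes of r = [5, 1, 9, 10, 2] (all sums mod 11).
  S_0 = Σ v_i r_i = 3·5 + 5·1 + 5·9 + 10·10 + 10·2 = 185 ≡ 9.
  S_1 = Σ v_i α_i r_i = 3·8·5 + 5·1·1 + 5·4·9 + 10·3·10 + 10·2·2 = 645 ≡ 7.
  α_i^2 mod 11 = [9, 1, 5, 9, 4].
  S_2 = Σ v_i α_i^2 r_i = 3·9·5 + 5·1·1 + 5·5·9 + 10·9·10 + 10·4·2 = 1345 ≡ 3.
  S = (9, 7, 3) ≠ 0, so r is not a codeword (an error is present).
Step 3: locate the error. For a single error e at position i, S_ℓ = v_i·e·α_i^ℓ, so α_err = S_1/S_0.
  S_0^{−1} = 9^{−1} = 5 (mod 11), so α_err = 7·5 = 35 ≡ 2 = α_5. Error position i = 5.
  Consistency check: S_2/S_1 = 3·8 = 24 ≡ 2 = α_err ✓ (single-error assumption holds).
Step 4: error magnitude e = S_0/v_5 = S_0·∏_{j≠5}(α_5 − α_j) = 9·10 = 90 ≡ 2 (mod 11).
Step 5: correct position 5: c_5 = r_5 − e = 2 − 2 ≡ 0 (mod 11). Hence c = [5, 1, 9, 10, 0].
  Check: interpolating c through the α_i gives m(x) = 2 + 10·x (degree < 2) with m(α_i) = c_i for every i, so c is indeed a codeword.


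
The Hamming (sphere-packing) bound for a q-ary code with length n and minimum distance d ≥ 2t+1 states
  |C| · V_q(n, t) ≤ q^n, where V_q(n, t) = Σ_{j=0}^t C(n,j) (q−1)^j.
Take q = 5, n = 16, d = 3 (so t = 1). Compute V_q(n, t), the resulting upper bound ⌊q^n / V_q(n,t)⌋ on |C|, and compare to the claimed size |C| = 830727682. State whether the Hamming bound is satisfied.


V_q(n, t) = 65, q^n = 152587890625, Hamming bound = 2347506009, |C| = 830727682 ≤ bound (satisfied).

Step 1: Compute V_q(n, t) = Σ_{j=0}^1 C(n, j) (q−1)^j.
  j = 0: C(16,0)·(4)^0 = 1·1 = 1.
  j = 1: C(16,1)·(4)^1 = 16·4 = 64.
  V_q(n, t) = 1 + 64 = 65.
Step 2: q^n = 5^16 = 152587890625.
Step 3: Hamming bound ⌊q^n / V_q(n,t)⌋ = ⌊152587890625/65⌋ = 2347506009.
Step 4: Compare |C| = 830727682 to 2347506009: satisfied.
The claimed |C| lies below the Hamming bound.


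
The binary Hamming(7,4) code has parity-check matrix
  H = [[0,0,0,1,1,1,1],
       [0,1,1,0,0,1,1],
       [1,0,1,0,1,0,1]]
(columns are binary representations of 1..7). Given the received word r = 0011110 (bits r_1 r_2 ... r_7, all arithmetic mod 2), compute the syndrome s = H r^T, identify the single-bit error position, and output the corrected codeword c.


s = (1, 0, 0)^T, error position = 4, corrected codeword c = 0010110

Compute s = H r^T mod 2 one row at a time:
  s_1 = 1 + 1 + 1 + 0 = 3 ≡ 1 (mod 2).
  s_2 = 0 + 1 + 1 + 0 = 2 ≡ 0 (mod 2).
  s_3 = 0 + 1 + 1 + 0 = 2 ≡ 0 (mod 2).
s = (1, 0, 0)^T — this equals column 4 of H (binary 100), so error is at position 4.
Correct: flip bit 4 of r = 0011110 to get c = 0010110.


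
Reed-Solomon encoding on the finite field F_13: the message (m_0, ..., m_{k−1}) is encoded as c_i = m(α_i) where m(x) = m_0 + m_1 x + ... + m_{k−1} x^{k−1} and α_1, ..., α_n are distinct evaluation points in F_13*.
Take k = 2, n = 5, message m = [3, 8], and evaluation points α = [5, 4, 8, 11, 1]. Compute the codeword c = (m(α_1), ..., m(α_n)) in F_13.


c = [4, 9, 2, 0, 11]

Message polynomial: m(x) = 3 + 8·x (mod 13).
For each evaluation point α_i, compute m(α_i) mod 13:
  α_1 = 5: Horner steps 8 → 4, so m(5) = 4.
  α_2 = 4: Horner steps 8 → 9, so m(4) = 9.
  α_3 = 8: Horner steps 8 → 2, so m(8) = 2.
  α_4 = 11: Horner steps 8 → 0, so m(11) = 0.
  α_5 = 1: Horner steps 8 → 11, so m(1) = 11.
Codeword c = [4, 9, 2, 0, 11] ∈ F_13^5.


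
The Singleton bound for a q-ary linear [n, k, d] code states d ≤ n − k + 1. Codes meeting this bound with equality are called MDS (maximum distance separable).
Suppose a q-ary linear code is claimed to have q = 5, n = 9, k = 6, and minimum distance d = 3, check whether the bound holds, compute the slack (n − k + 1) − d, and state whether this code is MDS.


Singleton RHS = n − k + 1 = 4, slack = 1, bound satisfied, not MDS.

Singleton bound: d ≤ n − k + 1.
Here n = 9, k = 6, so n − k + 1 = 4.
Given d = 3, check d ≤ 4: YES.
Slack = (n − k + 1) − d = 1.
The code is NOT MDS (slack = 1 > 0).
Description: the claimed parameters are [9, 6, 3]_5; such a code would be non-MDS.


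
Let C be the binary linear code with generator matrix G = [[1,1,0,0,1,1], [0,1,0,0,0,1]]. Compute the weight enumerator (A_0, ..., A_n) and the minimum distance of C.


Weight distribution: A_0 = 1, A_2 = 2, A_4 = 1. Minimum distance d = 2.

Enumerate all 2^2 = 4 messages m ∈ F_2^2.
For each, compute codeword c = mG in F_2^6, then tally its weight.
  m = 00 → c = 000000, weight = 0.
  m = 10 → c = 110011, weight = 4.
  m = 01 → c = 010001, weight = 2.
  m = 11 → c = 100010, weight = 2.
Tally weights:
  weight 0: 1 codewords.
  weight 2: 2 codewords.
  weight 4: 1 codewords.
Minimum distance d = smallest w > 0 with A_w > 0 = 2.
Sanity: Σ A_w = 4 = 2^2 = 4 ✓.


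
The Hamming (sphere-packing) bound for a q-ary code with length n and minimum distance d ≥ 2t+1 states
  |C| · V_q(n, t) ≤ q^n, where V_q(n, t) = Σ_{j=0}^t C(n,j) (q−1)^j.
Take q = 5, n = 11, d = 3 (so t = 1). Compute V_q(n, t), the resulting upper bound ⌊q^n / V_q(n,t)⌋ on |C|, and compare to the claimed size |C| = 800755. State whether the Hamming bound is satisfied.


V_q(n, t) = 45, q^n = 48828125, Hamming bound = 1085069, |C| = 800755 ≤ bound (satisfied).

Step 1: Compute V_q(n, t) = Σ_{j=0}^1 C(n, j) (q−1)^j.
  j = 0: C(11,0)·(4)^0 = 1·1 = 1.
  j = 1: C(11,1)·(4)^1 = 11·4 = 44.
  V_q(n, t) = 1 + 44 = 45.
Step 2: q^n = 5^11 = 48828125.
Step 3: Hamming bound ⌊q^n / V_q(n,t)⌋ = ⌊48828125/45⌋ = 1085069.
Step 4: Compare |C| = 800755 to 1085069: satisfied.
The claimed |C| lies below the Hamming bound.


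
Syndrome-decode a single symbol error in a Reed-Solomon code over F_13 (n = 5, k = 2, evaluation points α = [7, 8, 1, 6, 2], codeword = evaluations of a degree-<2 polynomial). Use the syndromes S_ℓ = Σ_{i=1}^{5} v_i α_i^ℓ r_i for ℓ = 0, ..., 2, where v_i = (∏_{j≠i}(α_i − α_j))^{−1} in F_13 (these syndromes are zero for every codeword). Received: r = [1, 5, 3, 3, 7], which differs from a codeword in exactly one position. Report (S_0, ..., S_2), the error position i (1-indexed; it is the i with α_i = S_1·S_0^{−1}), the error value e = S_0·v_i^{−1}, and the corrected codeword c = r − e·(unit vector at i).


S = (6, 10, 8), error at position 4, error magnitude e = 6, c = [1, 5, 3, 10, 7].

Step 1: column multipliers v_i = (∏_{j≠i}(α_i − α_j))^{−1} mod 13.
  i = 1 (α = 7): (7−8)(7−1)(7−6)(7−2) = (−1)·6·1·5 = −30 ≡ 9, so v_1 = 9^{−1} = 3 (mod 13).
  i = 2 (α = 8): (8−7)(8−1)(8−6)(8−2) = 1·7·2·6 = 84 ≡ 6, so v_2 = 6^{−1} = 11 (mod 13).
  i = 3 (α = 1): (1−7)(1−8)(1−6)(1−2) = (−6)·(−7)·(−5)·(−1) = 210 ≡ 2, so v_3 = 2^{−1} = 7 (mod 13).
  i = 4 (α = 6): (6−7)(6−8)(6−1)(6−2) = (−1)·(−2)·5·4 = 40 ≡ 1, so v_4 = 1^{−1} = 1 (mod 13).
  i = 5 (α = 2): (2−7)(2−8)(2−1)(2−6) = (−5)·(−6)·1·(−4) = −120 ≡ 10, so v_5 = 10^{−1} = 4 (mod 13).
  v = [3, 11, 7, 1, 4].
Step 2: syndromes of r = [1, 5, 3, 3, 7] (all sums mod 13).
  S_0 = Σ v_i r_i = 3·1 + 11·5 + 7·3 + 1·3 + 4·7 = 110 ≡ 6.
  S_1 = Σ v_i α_i r_i = 3·7·1 + 11·8·5 + 7·1·3 + 1·6·3 + 4·2·7 = 556 ≡ 10.
  α_i^2 mod 13 = [10, 12, 1, 10, 4].
  S_2 = Σ v_i α_i^2 r_i = 3·10·1 + 11·12·5 + 7·1·3 + 1·10·3 + 4·4·7 = 853 ≡ 8.
  S = (6, 10, 8) ≠ 0, so r is not a codeword (an error is present).
Step 3: locate the error. For a single error e at position i, S_ℓ = v_i·e·α_i^ℓ, so α_err = S_1/S_0.
  S_0^{−1} = 6^{−1} = 11 (mod 13), so α_err = 10·11 = 110 ≡ 6 = α_4. Error position i = 4.
  Consistency check: S_2/S_1 = 8·4 = 32 ≡ 6 = α_err ✓ (single-error assumption holds).
Step 4: error magnitude e = S_0/v_4 = S_0·∏_{j≠4}(α_4 − α_j) = 6·1 = 6 ≡ 6 (mod 13).
Step 5: correct position 4: c_4 = r_4 − e = 3 − 6 ≡ 10 (mod 13). Hence c = [1, 5, 3, 10, 7].
  Check: interpolating c through the α_i gives m(x) = 12 + 4·x (degree < 2) with m(α_i) = c_i for every i, so c is indeed a codeword.


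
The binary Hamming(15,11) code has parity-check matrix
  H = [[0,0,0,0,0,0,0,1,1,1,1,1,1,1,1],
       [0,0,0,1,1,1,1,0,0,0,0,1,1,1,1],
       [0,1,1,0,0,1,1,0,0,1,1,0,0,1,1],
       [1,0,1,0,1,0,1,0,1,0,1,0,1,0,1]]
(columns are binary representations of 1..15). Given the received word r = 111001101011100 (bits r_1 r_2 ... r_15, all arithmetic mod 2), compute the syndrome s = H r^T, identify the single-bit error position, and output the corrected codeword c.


s = (0, 0, 1, 0)^T, error position = 2, corrected codeword c = 101001101011100

Compute s = H r^T mod 2 one row at a time:
  s_1 = 0 + 1 + 0 + 1 + 1 + 1 + 0 + 0 = 4 ≡ 0 (mod 2).
  s_2 = 0 + 0 + 1 + 1 + 1 + 1 + 0 + 0 = 4 ≡ 0 (mod 2).
  s_3 = 1 + 1 + 1 + 1 + 0 + 1 + 0 + 0 = 5 ≡ 1 (mod 2).
  s_4 = 1 + 1 + 0 + 1 + 1 + 1 + 1 + 0 = 6 ≡ 0 (mod 2).
s = (0, 0, 1, 0)^T — this equals column 2 of H (binary 0010), so error is at position 2.
Correct: flip bit 2 of r = 111001101011100 to get c = 101001101011100.


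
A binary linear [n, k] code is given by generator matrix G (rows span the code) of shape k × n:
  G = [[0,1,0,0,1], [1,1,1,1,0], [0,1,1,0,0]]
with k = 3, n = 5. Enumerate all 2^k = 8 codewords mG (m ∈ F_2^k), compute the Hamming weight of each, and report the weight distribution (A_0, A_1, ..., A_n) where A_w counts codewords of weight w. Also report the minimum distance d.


Weight distribution: A_0 = 1, A_2 = 4, A_4 = 3. Minimum distance d = 2.

Enumerate all 2^3 = 8 messages m ∈ F_2^3.
For each, compute codeword c = mG in F_2^5, then tally its weight.
  m = 000 → c = 00000, weight = 0.
  m = 100 → c = 01001, weight = 2.
  m = 010 → c = 11110, weight = 4.
  m = 110 → c = 10111, weight = 4.
  m = 001 → c = 01100, weight = 2.
  m = 101 → c = 00101, weight = 2.
  m = 011 → c = 10010, weight = 2.
  m = 111 → c = 11011, weight = 4.
Tally weights:
  weight 0: 1 codewords.
  weight 2: 4 codewords.
  weight 4: 3 codewords.
Minimum distance d = smallest w > 0 with A_w > 0 = 2.
Sanity: Σ A_w = 8 = 2^3 = 8 ✓.


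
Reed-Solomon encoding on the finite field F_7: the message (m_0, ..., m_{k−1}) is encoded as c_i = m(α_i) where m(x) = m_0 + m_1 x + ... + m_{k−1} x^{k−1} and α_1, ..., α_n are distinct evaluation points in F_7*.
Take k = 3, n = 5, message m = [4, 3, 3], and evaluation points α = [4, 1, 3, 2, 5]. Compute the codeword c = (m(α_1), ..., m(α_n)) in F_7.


c = [1, 3, 5, 1, 3]

Message polynomial: m(x) = 4 + 3·x + 3·x^2 (mod 7).
For each evaluation point α_i, compute m(α_i) mod 7:
  α_1 = 4: Horner steps 3 → 1 → 1, so m(4) = 1.
  α_2 = 1: Horner steps 3 → 6 → 3, so m(1) = 3.
  α_3 = 3: Horner steps 3 → 5 → 5, so m(3) = 5.
  α_4 = 2: Horner steps 3 → 2 → 1, so m(2) = 1.
  α_5 = 5: Horner steps 3 → 4 → 3, so m(5) = 3.
Codeword c = [1, 3, 5, 1, 3] ∈ F_7^5.


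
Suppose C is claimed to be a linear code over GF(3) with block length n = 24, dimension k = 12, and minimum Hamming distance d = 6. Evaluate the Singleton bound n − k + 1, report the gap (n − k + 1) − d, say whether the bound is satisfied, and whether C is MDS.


Singleton RHS = n − k + 1 = 13, slack = 7, bound satisfied, not MDS.

Singleton bound: d ≤ n − k + 1.
Here n = 24, k = 12, so n − k + 1 = 13.
Given d = 6, check d ≤ 13: YES.
Slack = (n − k + 1) − d = 7.
The code is NOT MDS (slack = 7 > 0).
Description: the claimed parameters are [24, 12, 6]_3; such a code would be non-MDS.


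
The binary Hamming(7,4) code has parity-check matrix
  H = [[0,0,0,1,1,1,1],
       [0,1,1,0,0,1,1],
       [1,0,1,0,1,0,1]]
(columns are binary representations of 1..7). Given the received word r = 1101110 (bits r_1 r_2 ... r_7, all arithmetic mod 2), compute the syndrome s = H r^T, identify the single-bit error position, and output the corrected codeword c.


s = (1, 0, 0)^T, error position = 4, corrected codeword c = 1100110

Compute s = H r^T mod 2 one row at a time:
  s_1 = 1 + 1 + 1 + 0 = 3 ≡ 1 (mod 2).
  s_2 = 1 + 0 + 1 + 0 = 2 ≡ 0 (mod 2).
  s_3 = 1 + 0 + 1 + 0 = 2 ≡ 0 (mod 2).
s = (1, 0, 0)^T — this equals column 4 of H (binary 100), so error is at position 4.
Correct: flip bit 4 of r = 1101110 to get c = 1100110.


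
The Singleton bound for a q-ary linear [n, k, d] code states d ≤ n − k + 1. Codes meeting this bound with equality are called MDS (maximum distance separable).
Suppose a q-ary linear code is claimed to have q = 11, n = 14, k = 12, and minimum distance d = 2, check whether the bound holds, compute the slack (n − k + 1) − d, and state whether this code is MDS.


Singleton RHS = n − k + 1 = 3, slack = 1, bound satisfied, not MDS.

Singleton bound: d ≤ n − k + 1.
Here n = 14, k = 12, so n − k + 1 = 3.
Given d = 2, check d ≤ 3: YES.
Slack = (n − k + 1) − d = 1.
The code is NOT MDS (slack = 1 > 0).
Description: the claimed parameters are [14, 12, 2]_11; such a code would be non-MDS.


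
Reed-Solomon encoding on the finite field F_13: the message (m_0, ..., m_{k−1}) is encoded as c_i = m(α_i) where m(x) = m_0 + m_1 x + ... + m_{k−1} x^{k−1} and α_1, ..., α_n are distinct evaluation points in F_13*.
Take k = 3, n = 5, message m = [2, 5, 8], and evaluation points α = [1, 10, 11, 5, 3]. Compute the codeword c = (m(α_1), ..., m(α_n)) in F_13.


c = [2, 7, 11, 6, 11]

Message polynomial: m(x) = 2 + 5·x + 8·x^2 (mod 13).
For each evaluation point α_i, compute m(α_i) mod 13:
  α_1 = 1: Horner steps 8 → 0 → 2, so m(1) = 2.
  α_2 = 10: Horner steps 8 → 7 → 7, so m(10) = 7.
  α_3 = 11: Horner steps 8 → 2 → 11, so m(11) = 11.
  α_4 = 5: Horner steps 8 → 6 → 6, so m(5) = 6.
  α_5 = 3: Horner steps 8 → 3 → 11, so m(3) = 11.
Codeword c = [2, 7, 11, 6, 11] ∈ F_13^5.


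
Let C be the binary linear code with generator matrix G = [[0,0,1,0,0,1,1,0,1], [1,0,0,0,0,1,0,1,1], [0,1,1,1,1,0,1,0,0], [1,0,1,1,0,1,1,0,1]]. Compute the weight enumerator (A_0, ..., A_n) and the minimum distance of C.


Weight distribution: A_0 = 1, A_2 = 1, A_3 = 1, A_4 = 5, A_5 = 5, A_6 = 1, A_7 = 1, A_9 = 1. Minimum distance d = 2.

Enumerate all 2^4 = 16 messages m ∈ F_2^4.
For each, compute codeword c = mG in F_2^9, then tally its weight.
  m = 0000 → c = 000000000, weight = 0.
  m = 1000 → c = 001001101, weight = 4.
  m = 0100 → c = 100001011, weight = 4.
  m = 1100 → c = 101000110, weight = 4.
  m = 0010 → c = 011110100, weight = 5.
  m = 1010 → c = 010111001, weight = 5.
  m = 0110 → c = 111111111, weight = 9.
  m = 1110 → c = 110110010, weight = 5.
  m = 0001 → c = 101101101, weight = 6.
  m = 1001 → c = 100100000, weight = 2.
  m = 0101 → c = 001100110, weight = 4.
  m = 1101 → c = 000101011, weight = 4.
  m = 0011 → c = 110011001, weight = 5.
  m = 1011 → c = 111010100, weight = 5.
  m = 0111 → c = 010010010, weight = 3.
  m = 1111 → c = 011011111, weight = 7.
Tally weights:
  weight 0: 1 codewords.
  weight 2: 1 codewords.
  weight 3: 1 codewords.
  weight 4: 5 codewords.
  weight 5: 5 codewords.
  weight 6: 1 codewords.
  weight 7: 1 codewords.
  weight 9: 1 codewords.
Minimum distance d = smallest w > 0 with A_w > 0 = 2.
Sanity: Σ A_w = 16 = 2^4 = 16 ✓.


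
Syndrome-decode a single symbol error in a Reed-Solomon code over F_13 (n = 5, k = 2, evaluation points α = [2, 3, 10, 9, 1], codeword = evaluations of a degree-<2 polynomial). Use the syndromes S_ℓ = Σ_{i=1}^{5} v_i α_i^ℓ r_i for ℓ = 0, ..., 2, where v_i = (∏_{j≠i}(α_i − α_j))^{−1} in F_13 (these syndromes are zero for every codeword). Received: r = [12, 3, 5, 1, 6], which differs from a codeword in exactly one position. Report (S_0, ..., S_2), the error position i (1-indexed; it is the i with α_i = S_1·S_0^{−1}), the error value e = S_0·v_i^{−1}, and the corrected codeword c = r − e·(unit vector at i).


S = (11, 11, 11), error at position 5, error magnitude e = 11, c = [12, 3, 5, 1, 8].

Step 1: column multipliers v_i = (∏_{j≠i}(α_i − α_j))^{−1} mod 13.
  i = 1 (α = 2): (2−3)(2−10)(2−9)(2−1) = (−1)·(−8)·(−7)·1 = −56 ≡ 9, so v_1 = 9^{−1} = 3 (mod 13).
  i = 2 (α = 3): (3−2)(3−10)(3−9)(3−1) = 1·(−7)·(−6)·2 = 84 ≡ 6, so v_2 = 6^{−1} = 11 (mod 13).
  i = 3 (α = 10): (10−2)(10−3)(10−9)(10−1) = 8·7·1·9 = 504 ≡ 10, so v_3 = 10^{−1} = 4 (mod 13).
  i = 4 (α = 9): (9−2)(9−3)(9−10)(9−1) = 7·6·(−1)·8 = −336 ≡ 2, so v_4 = 2^{−1} = 7 (mod 13).
  i = 5 (α = 1): (1−2)(1−3)(1−10)(1−9) = (−1)·(−2)·(−9)·(−8) = 144 ≡ 1, so v_5 = 1^{−1} = 1 (mod 13).
  v = [3, 11, 4, 7, 1].
Step 2: syndromes of r = [12, 3, 5, 1, 6] (all sums mod 13).
  S_0 = Σ v_i r_i = 3·12 + 11·3 + 4·5 + 7·1 + 1·6 = 102 ≡ 11.
  S_1 = Σ v_i α_i r_i = 3·2·12 + 11·3·3 + 4·10·5 + 7·9·1 + 1·1·6 = 440 ≡ 11.
  α_i^2 mod 13 = [4, 9, 9, 3, 1].
  S_2 = Σ v_i α_i^2 r_i = 3·4·12 + 11·9·3 + 4·9·5 + 7·3·1 + 1·1·6 = 648 ≡ 11.
  S = (11, 11, 11) ≠ 0, so r is not a codeword (an error is present).
Step 3: locate the error. For a single error e at position i, S_ℓ = v_i·e·α_i^ℓ, so α_err = S_1/S_0.
  S_0^{−1} = 11^{−1} = 6 (mod 13), so α_err = 11·6 = 66 ≡ 1 = α_5. Error position i = 5.
  Consistency check: S_2/S_1 = 11·6 = 66 ≡ 1 = α_err ✓ (single-error assumption holds).
Step 4: error magnitude e = S_0/v_5 = S_0·∏_{j≠5}(α_5 − α_j) = 11·1 = 11 ≡ 11 (mod 13).
Step 5: correct position 5: c_5 = r_5 − e = 6 − 11 ≡ 8 (mod 13). Hence c = [12, 3, 5, 1, 8].
  Check: interpolating c through the α_i gives m(x) = 4 + 4·x (degree < 2) with m(α_i) = c_i for every i, so c is indeed a codeword.
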